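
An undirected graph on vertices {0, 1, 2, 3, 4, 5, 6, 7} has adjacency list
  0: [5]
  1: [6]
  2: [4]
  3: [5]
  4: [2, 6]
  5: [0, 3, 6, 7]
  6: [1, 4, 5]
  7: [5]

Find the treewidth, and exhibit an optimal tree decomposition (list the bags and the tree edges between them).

Every bag has size at most 2, so the width is 2 − 1 = 1 and tw(G) ≤ 1. Since G has at least one edge (e.g. 6–5), it is not an edgeless graph, so tw(G) ≥ 1. Hence tw(G) = 1 exactly.

Treewidth 1.
One optimal decomposition is:
Bags: B1 = {5, 6}  B2 = {4, 6}  B3 = {1, 6}  B4 = {5, 7}  B5 = {2, 4}  B6 = {0, 5}  B7 = {3, 5}
Tree: B1–B2, B1–B3, B1–B4, B2–B5, B4–B6, B6–B7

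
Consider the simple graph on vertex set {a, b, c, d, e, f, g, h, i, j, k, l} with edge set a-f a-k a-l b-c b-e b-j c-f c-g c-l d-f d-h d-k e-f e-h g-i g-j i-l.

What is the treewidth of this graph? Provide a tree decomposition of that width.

Treewidth 3.
One optimal decomposition is:
Bags: B1 = {g, i, j, l}  B2 = {c, g, j, l}  B3 = {b, c, j, l}  B4 = {a, b, c, l}  B5 = {a, b, c, f}  B6 = {a, b, e, f}  B7 = {a, e, f, k}  B8 = {d, e, f, k}  B9 = {d, e, h, k}
Tree: B1–B2, B2–B3, B3–B4, B4–B5, B5–B6, B6–B7, B7–B8, B8–B9

Each bag holds 4 vertices, so the decomposition has width 3, which upper-bounds the treewidth. For the lower bound: the 4 vertex sets {g,i,j}, {l}, {c}, {a,b,e,f} are disjoint, each induces a connected subgraph, and every pair is joined by at least one edge of G. Contracting each set to a single vertex therefore yields K_{4} as a minor, and since treewidth is minor-monotone, tw(G) ≥ tw(K_{4}) = 3. The upper and lower bounds meet at 3, so that is the treewidth.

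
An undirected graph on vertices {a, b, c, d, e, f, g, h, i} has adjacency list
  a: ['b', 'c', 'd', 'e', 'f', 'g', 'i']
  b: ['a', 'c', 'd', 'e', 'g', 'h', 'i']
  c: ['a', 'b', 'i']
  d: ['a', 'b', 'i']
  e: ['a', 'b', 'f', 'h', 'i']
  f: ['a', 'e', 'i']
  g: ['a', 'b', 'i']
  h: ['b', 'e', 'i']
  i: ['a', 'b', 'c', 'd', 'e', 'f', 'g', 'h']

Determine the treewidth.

A width-3 tree decomposition is:
Bags: B1 = {a, b, e, i}  B2 = {a, b, c, i}  B3 = {b, e, h, i}  B4 = {a, e, f, i}  B5 = {a, b, d, i}  B6 = {a, b, g, i}
Tree: B1–B2, B1–B3, B1–B4, B2–B5, B2–B6
Every bag has size at most 4, so the width is 4 − 1 = 3 and tw(G) ≤ 3. Conversely, {a, e, f, i} is a clique of size 4, and the vertices of any clique must share a bag in every tree decomposition; so some bag has ≥ 4 vertices and tw(G) ≥ 3. Combining the bounds, tw(G) = 3.

3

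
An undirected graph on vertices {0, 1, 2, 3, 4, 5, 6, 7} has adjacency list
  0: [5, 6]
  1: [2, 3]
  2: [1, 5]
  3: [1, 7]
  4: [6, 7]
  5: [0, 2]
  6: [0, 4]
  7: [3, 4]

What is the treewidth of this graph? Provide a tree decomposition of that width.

Treewidth 2.
One optimal decomposition is:
Bags: B1 = {0, 4, 6}  B2 = {0, 4, 5}  B3 = {2, 4, 5}  B4 = {1, 2, 4}  B5 = {1, 3, 4}  B6 = {3, 4, 7}
Tree: B1–B2, B2–B3, B3–B4, B4–B5, B5–B6

Every bag has size at most 3, so the width is 3 − 1 = 2 and tw(G) ≤ 2. For the lower bound, G contains the cycle 4–6–0–5–2–1–3–7–4, so G is not a forest; only forests have treewidth ≤ 1, hence tw(G) ≥ 2. The upper and lower bounds meet at 2, so that is the treewidth.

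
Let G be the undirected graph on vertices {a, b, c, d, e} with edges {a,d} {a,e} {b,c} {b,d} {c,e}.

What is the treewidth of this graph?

A width-2 tree decomposition is:
Bags: B1 = {b, c, d}  B2 = {c, d, e}  B3 = {a, d, e}
Tree: B1–B2, B2–B3
Each bag holds 3 vertices, so the decomposition has width 2, which upper-bounds the treewidth. For the lower bound, G contains the cycle d–b–c–e–a–d, so G is not a forest; only forests have treewidth ≤ 1, hence tw(G) ≥ 2. Combining the bounds, tw(G) = 2.

2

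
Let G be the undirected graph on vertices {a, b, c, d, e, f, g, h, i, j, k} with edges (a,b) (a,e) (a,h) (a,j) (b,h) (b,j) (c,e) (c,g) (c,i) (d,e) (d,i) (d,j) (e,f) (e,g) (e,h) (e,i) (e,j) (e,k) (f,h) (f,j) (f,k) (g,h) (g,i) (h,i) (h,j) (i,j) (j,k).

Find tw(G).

A width-3 tree decomposition is:
Bags: B1 = {e, h, i, j}  B2 = {e, f, h, j}  B3 = {a, e, h, j}  B4 = {d, e, i, j}  B5 = {e, g, h, i}  B6 = {e, f, j, k}  B7 = {a, b, h, j}  B8 = {c, e, g, i}
Tree: B1–B2, B2–B3, B1–B4, B1–B5, B2–B6, B3–B7, B5–B8
The largest bag has 4 vertices, giving width 3; this decomposition certifies tw(G) ≤ 3. On the other hand G contains the 4-clique {e, g, h, i}. A clique must lie in a single bag of any decomposition, so no decomposition can have width below 3. Therefore the treewidth is 3.

3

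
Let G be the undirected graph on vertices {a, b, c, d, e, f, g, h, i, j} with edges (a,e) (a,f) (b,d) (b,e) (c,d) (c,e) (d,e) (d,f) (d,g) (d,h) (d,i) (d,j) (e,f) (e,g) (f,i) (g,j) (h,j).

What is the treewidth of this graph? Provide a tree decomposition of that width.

Treewidth 2.
One optimal decomposition is:
Bags: B1 = {d, g, j}  B2 = {d, e, g}  B3 = {d, e, f}  B4 = {a, e, f}  B5 = {d, h, j}  B6 = {d, f, i}  B7 = {b, d, e}  B8 = {c, d, e}
Tree: B1–B2, B2–B3, B3–B4, B1–B5, B3–B6, B2–B7, B3–B8

Every bag has size at most 3, so the width is 3 − 1 = 2 and tw(G) ≤ 2. Conversely, {d, g, j} is a clique of size 3, and the vertices of any clique must share a bag in every tree decomposition; so some bag has ≥ 3 vertices and tw(G) ≥ 2. Therefore the treewidth is 2.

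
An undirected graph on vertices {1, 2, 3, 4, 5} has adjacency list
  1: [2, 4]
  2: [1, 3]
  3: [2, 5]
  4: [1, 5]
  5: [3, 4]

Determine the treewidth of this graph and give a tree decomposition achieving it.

Treewidth 2.
Bags: B1 = {1, 2, 4}  B2 = {2, 3, 4}  B3 = {3, 4, 5}
Tree: B1–B2, B2–B3

Each bag holds 3 vertices, so the decomposition has width 2, which upper-bounds the treewidth. The edges 4–1–2–3–5–4 form a cycle, so G is not a tree and its treewidth is at least 2. Hence tw(G) = 2 exactly.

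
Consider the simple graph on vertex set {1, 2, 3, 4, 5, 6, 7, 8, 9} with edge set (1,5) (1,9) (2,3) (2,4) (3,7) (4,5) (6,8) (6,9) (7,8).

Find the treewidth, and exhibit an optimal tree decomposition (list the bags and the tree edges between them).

Treewidth 2.
One optimal decomposition is:
Bags: B1 = {6, 8, 9}  B2 = {7, 8, 9}  B3 = {3, 7, 9}  B4 = {2, 3, 9}  B5 = {2, 4, 9}  B6 = {4, 5, 9}  B7 = {1, 5, 9}
Tree: B1–B2, B2–B3, B3–B4, B4–B5, B5–B6, B6–B7

Each bag holds 3 vertices, so the decomposition has width 2, which upper-bounds the treewidth. For the lower bound, G contains the cycle 9–6–8–7–3–2–4–5–1–9, so G is not a forest; only forests have treewidth ≤ 1, hence tw(G) ≥ 2. Hence tw(G) = 2 exactly.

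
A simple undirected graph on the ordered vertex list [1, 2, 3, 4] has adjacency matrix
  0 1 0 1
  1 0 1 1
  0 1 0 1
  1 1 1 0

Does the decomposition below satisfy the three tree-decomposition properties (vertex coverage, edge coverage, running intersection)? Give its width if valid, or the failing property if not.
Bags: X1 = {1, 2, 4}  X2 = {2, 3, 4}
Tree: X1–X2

Yes; width 2.

Vertex coverage: the bags together contain {1, 2, 3, 4}, the full vertex set. Edge coverage: each edge of G has both endpoints in at least one bag. Running intersection: for every vertex, the bags containing it form a connected subtree. All three properties hold, so this is a valid tree decomposition of width max|bag| − 1 = 2, and hence tw(G) ≤ 2.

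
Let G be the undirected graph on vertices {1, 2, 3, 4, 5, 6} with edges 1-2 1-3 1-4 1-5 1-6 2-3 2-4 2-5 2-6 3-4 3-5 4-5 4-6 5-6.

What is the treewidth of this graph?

A width-4 tree decomposition is:
Bags: B1 = {1, 2, 3, 4, 5}  B2 = {1, 2, 4, 5, 6}
Tree: B1–B2
Every bag has size at most 5, so the width is 5 − 1 = 4 and tw(G) ≤ 4. For the lower bound, the 5 vertices {1, 2, 3, 4, 5} are pairwise adjacent, and any tree decomposition puts a clique entirely inside one bag — forcing width ≥ 4. Therefore the treewidth is 4.

4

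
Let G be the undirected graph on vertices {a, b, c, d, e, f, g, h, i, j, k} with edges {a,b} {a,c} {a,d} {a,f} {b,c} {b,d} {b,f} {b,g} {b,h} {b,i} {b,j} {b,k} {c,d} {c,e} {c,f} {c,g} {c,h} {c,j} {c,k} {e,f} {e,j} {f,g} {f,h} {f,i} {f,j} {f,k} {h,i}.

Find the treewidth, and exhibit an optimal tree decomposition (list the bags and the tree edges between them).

Each bag holds 4 vertices, so the decomposition has width 3, which upper-bounds the treewidth. Conversely, {a, b, c, d} is a clique of size 4, and the vertices of any clique must share a bag in every tree decomposition; so some bag has ≥ 4 vertices and tw(G) ≥ 3. Hence tw(G) = 3 exactly.

Treewidth 3.
Bags: B1 = {a, b, c, f}  B2 = {b, c, f, j}  B3 = {b, c, f, h}  B4 = {b, c, f, k}  B5 = {c, e, f, j}  B6 = {b, c, f, g}  B7 = {a, b, c, d}  B8 = {b, f, h, i}
Tree: B1–B2, B2–B3, B3–B4, B2–B5, B2–B6, B1–B7, B3–B8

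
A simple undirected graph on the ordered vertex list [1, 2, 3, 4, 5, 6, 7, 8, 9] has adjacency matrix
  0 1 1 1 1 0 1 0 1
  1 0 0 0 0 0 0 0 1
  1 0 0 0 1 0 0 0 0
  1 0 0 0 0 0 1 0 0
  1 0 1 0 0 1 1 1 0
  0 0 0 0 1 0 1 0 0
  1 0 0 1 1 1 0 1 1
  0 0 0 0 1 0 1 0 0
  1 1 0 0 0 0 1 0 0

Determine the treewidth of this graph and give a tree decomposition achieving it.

Every bag has size at most 3, so the width is 3 − 1 = 2 and tw(G) ≤ 2. On the other hand G contains the 3-clique {5, 7, 8}. A clique must lie in a single bag of any decomposition, so no decomposition can have width below 2. Hence tw(G) = 2 exactly.

Treewidth 2.
One such decomposition:
Bags: B1 = {1, 3, 5}  B2 = {1, 5, 7}  B3 = {1, 7, 9}  B4 = {1, 4, 7}  B5 = {5, 7, 8}  B6 = {5, 6, 7}  B7 = {1, 2, 9}
Tree: B1–B2, B2–B3, B3–B4, B2–B5, B5–B6, B3–B7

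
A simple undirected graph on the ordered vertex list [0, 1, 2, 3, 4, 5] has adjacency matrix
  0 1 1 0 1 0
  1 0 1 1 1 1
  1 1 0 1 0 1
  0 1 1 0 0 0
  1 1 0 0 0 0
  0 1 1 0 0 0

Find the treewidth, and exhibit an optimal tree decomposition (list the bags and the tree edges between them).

Treewidth 2.
One such decomposition:
Bags: B1 = {0, 1, 2}  B2 = {0, 1, 4}  B3 = {1, 2, 5}  B4 = {1, 2, 3}
Tree: B1–B2, B1–B3, B3–B4

The largest bag has 3 vertices, giving width 2; this decomposition certifies tw(G) ≤ 2. Conversely, {0, 1, 2} is a clique of size 3, and the vertices of any clique must share a bag in every tree decomposition; so some bag has ≥ 3 vertices and tw(G) ≥ 2. The upper and lower bounds meet at 2, so that is the treewidth.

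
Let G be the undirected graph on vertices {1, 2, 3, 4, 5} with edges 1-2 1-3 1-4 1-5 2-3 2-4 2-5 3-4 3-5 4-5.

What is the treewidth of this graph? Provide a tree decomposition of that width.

Treewidth 4.
Bags: B1 = {1, 2, 3, 4, 5}
Tree: (single bag)

A single bag containing all 5 vertices is trivially a valid decomposition of width 4. Conversely, {1, 2, 3, 4, 5} is a clique of size 5, and the vertices of any clique must share a bag in every tree decomposition; so some bag has ≥ 5 vertices and tw(G) ≥ 4. The upper and lower bounds meet at 4, so that is the treewidth.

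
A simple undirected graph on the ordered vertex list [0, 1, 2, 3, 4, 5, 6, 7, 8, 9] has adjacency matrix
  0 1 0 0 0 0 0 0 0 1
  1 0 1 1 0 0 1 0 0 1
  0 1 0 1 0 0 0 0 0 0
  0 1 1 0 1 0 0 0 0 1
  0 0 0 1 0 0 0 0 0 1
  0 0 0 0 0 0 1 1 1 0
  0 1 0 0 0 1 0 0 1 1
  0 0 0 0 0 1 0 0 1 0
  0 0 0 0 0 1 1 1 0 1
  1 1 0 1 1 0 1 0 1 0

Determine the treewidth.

A width-2 tree decomposition is:
Bags: B1 = {1, 6, 9}  B2 = {6, 8, 9}  B3 = {5, 6, 8}  B4 = {0, 1, 9}  B5 = {1, 3, 9}  B6 = {5, 7, 8}  B7 = {3, 4, 9}  B8 = {1, 2, 3}
Tree: B1–B2, B2–B3, B1–B4, B1–B5, B3–B6, B5–B7, B5–B8
Each bag holds 3 vertices, so the decomposition has width 2, which upper-bounds the treewidth. Conversely, {6, 8, 9} is a clique of size 3, and the vertices of any clique must share a bag in every tree decomposition; so some bag has ≥ 3 vertices and tw(G) ≥ 2. The upper and lower bounds meet at 2, so that is the treewidth.

2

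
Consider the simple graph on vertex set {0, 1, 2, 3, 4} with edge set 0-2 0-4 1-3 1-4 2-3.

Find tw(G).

A width-2 tree decomposition is:
Bags: B1 = {0, 1, 4}  B2 = {0, 1, 3}  B3 = {0, 2, 3}
Tree: B1–B2, B2–B3
Each bag holds 3 vertices, so the decomposition has width 2, which upper-bounds the treewidth. Since 0–4–1–3–2–0 is a cycle in G, G is not acyclic. Forests are exactly the graphs of treewidth ≤ 1, so tw(G) ≥ 2. Hence tw(G) = 2 exactly.

2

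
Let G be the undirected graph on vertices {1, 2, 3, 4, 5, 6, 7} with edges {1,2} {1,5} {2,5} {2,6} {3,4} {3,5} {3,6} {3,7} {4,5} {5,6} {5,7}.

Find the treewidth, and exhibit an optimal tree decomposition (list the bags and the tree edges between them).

Treewidth 2.
One optimal decomposition is:
Bags: B1 = {2, 5, 6}  B2 = {1, 2, 5}  B3 = {3, 5, 6}  B4 = {3, 4, 5}  B5 = {3, 5, 7}
Tree: B1–B2, B1–B3, B3–B4, B3–B5

The largest bag has 3 vertices, giving width 2; this decomposition certifies tw(G) ≤ 2. For the lower bound, the 3 vertices {1, 2, 5} are pairwise adjacent, and any tree decomposition puts a clique entirely inside one bag — forcing width ≥ 2. The upper and lower bounds meet at 2, so that is the treewidth.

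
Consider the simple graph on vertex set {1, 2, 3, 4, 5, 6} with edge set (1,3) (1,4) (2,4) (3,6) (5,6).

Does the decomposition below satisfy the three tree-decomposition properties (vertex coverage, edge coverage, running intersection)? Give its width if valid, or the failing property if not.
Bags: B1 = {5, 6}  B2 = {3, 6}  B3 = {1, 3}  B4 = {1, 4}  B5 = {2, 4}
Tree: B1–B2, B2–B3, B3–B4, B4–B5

Yes; width 1.

Vertex coverage: the bags together contain {1, 2, 3, 4, 5, 6}, the full vertex set. Edge coverage: each edge of G has both endpoints in at least one bag. Running intersection: for every vertex, the bags containing it form a connected subtree. All three properties hold, so this is a valid tree decomposition of width max|bag| − 1 = 1, and hence tw(G) ≤ 1.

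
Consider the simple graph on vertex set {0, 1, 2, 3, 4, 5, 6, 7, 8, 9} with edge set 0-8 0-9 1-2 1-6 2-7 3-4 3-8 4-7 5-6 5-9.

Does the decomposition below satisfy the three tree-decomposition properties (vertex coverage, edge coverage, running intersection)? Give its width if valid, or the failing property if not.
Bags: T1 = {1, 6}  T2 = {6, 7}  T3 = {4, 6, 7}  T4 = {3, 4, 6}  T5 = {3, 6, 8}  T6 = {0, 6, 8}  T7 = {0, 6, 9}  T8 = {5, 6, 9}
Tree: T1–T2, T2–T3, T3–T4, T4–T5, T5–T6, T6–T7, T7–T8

A tree decomposition must satisfy three properties: every vertex lies in some bag; for every edge, both endpoints lie together in some bag; and for every vertex, the bags containing it form a connected subtree. Here vertex 2 appears in no bag, so the decomposition is invalid.

No — vertex 2 appears in no bag.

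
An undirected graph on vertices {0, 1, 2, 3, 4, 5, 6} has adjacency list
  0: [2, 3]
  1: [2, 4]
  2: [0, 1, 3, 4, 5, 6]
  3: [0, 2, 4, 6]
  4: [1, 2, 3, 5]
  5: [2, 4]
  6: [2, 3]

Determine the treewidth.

2

A width-2 tree decomposition is:
Bags: B1 = {0, 2, 3}  B2 = {2, 3, 4}  B3 = {2, 4, 5}  B4 = {2, 3, 6}  B5 = {1, 2, 4}
Tree: B1–B2, B2–B3, B1–B4, B2–B5
Every bag has size at most 3, so the width is 3 − 1 = 2 and tw(G) ≤ 2. On the other hand G contains the 3-clique {1, 2, 4}. A clique must lie in a single bag of any decomposition, so no decomposition can have width below 2. The upper and lower bounds meet at 2, so that is the treewidth.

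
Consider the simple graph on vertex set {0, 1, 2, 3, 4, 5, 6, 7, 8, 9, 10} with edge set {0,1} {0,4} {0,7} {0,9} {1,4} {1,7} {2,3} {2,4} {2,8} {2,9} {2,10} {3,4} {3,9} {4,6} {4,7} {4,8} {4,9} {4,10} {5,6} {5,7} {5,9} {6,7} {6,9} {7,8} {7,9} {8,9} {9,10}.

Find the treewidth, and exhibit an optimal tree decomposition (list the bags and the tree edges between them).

Each bag holds 4 vertices, so the decomposition has width 3, which upper-bounds the treewidth. On the other hand G contains the 4-clique {0, 1, 4, 7}. A clique must lie in a single bag of any decomposition, so no decomposition can have width below 3. Hence tw(G) = 3 exactly.

Treewidth 3.
Bags: B1 = {4, 6, 7, 9}  B2 = {4, 7, 8, 9}  B3 = {0, 4, 7, 9}  B4 = {2, 4, 8, 9}  B5 = {0, 1, 4, 7}  B6 = {5, 6, 7, 9}  B7 = {2, 3, 4, 9}  B8 = {2, 4, 9, 10}
Tree: B1–B2, B2–B3, B2–B4, B3–B5, B1–B6, B4–B7, B4–B8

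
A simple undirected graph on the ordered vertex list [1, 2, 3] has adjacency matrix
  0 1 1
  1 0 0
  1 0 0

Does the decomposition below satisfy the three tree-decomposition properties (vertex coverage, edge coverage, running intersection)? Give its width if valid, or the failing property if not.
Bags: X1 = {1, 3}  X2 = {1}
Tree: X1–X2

No — vertex 2 appears in no bag.

A tree decomposition must satisfy three properties: every vertex lies in some bag; for every edge, both endpoints lie together in some bag; and for every vertex, the bags containing it form a connected subtree. Here vertex 2 appears in no bag, so the decomposition is invalid.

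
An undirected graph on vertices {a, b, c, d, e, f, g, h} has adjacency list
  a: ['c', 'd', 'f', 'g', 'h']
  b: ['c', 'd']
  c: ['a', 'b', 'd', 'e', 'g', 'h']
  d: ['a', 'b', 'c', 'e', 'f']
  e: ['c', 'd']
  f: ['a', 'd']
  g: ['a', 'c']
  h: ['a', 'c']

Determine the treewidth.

A width-2 tree decomposition is:
Bags: B1 = {a, d, f}  B2 = {a, c, d}  B3 = {a, c, g}  B4 = {a, c, h}  B5 = {c, d, e}  B6 = {b, c, d}
Tree: B1–B2, B2–B3, B3–B4, B2–B5, B5–B6
Each bag holds 3 vertices, so the decomposition has width 2, which upper-bounds the treewidth. On the other hand G contains the 3-clique {c, d, e}. A clique must lie in a single bag of any decomposition, so no decomposition can have width below 2. Therefore the treewidth is 2.

2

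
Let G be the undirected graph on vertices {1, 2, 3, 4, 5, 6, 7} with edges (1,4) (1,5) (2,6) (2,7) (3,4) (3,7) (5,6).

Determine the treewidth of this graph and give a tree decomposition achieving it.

The largest bag has 3 vertices, giving width 2; this decomposition certifies tw(G) ≤ 2. The edges 2–6–5–1–4–3–7–2 form a cycle, so G is not a tree and its treewidth is at least 2. The upper and lower bounds meet at 2, so that is the treewidth.

Treewidth 2.
Bags: B1 = {2, 5, 6}  B2 = {1, 2, 5}  B3 = {1, 2, 4}  B4 = {2, 3, 4}  B5 = {2, 3, 7}
Tree: B1–B2, B2–B3, B3–B4, B4–B5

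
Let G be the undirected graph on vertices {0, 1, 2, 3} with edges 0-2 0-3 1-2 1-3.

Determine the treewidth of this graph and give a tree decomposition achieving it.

Treewidth 2.
One optimal decomposition is:
Bags: B1 = {1, 2, 3}  B2 = {0, 2, 3}
Tree: B1–B2

The largest bag has 3 vertices, giving width 2; this decomposition certifies tw(G) ≤ 2. For the lower bound, G contains the cycle 3–1–2–0–3, so G is not a forest; only forests have treewidth ≤ 1, hence tw(G) ≥ 2. The upper and lower bounds meet at 2, so that is the treewidth.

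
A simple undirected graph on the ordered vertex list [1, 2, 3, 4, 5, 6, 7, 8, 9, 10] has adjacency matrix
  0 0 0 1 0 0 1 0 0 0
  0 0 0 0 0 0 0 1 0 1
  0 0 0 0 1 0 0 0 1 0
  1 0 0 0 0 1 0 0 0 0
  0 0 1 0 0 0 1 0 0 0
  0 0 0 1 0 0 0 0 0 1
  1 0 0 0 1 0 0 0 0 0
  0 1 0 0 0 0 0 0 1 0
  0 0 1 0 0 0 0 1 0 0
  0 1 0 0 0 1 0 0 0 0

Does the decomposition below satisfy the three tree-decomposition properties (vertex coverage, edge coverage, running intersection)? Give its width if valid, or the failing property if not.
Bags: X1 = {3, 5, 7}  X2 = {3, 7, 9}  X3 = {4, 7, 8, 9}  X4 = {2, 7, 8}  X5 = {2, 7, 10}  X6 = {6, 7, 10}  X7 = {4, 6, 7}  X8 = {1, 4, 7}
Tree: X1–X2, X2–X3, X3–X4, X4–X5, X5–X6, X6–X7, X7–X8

No — bags containing vertex 4 are not connected in the tree.

A tree decomposition must satisfy three properties: every vertex lies in some bag; for every edge, both endpoints lie together in some bag; and for every vertex, the bags containing it form a connected subtree. Here bags containing vertex 4 are not connected in the tree, so the decomposition is invalid.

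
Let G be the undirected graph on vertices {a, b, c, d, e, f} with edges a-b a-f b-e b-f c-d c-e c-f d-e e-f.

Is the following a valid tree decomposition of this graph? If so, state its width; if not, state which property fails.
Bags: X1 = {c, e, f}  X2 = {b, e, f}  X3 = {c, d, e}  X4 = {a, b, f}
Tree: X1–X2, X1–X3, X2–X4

Yes; width 2.

Vertex coverage: the bags together contain {a, b, c, d, e, f}, the full vertex set. Edge coverage: each edge of G has both endpoints in at least one bag. Running intersection: for every vertex, the bags containing it form a connected subtree. All three properties hold, so this is a valid tree decomposition of width max|bag| − 1 = 2, and hence tw(G) ≤ 2.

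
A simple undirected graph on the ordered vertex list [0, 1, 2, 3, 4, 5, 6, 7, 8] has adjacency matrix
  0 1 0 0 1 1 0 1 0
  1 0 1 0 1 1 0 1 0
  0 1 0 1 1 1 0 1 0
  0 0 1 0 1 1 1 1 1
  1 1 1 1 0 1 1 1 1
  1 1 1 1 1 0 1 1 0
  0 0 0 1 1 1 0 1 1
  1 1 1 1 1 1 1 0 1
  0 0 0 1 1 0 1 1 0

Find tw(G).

4

A width-4 tree decomposition is:
Bags: B1 = {3, 4, 5, 6, 7}  B2 = {2, 3, 4, 5, 7}  B3 = {3, 4, 6, 7, 8}  B4 = {1, 2, 4, 5, 7}  B5 = {0, 1, 4, 5, 7}
Tree: B1–B2, B1–B3, B2–B4, B4–B5
Every bag has size at most 5, so the width is 5 − 1 = 4 and tw(G) ≤ 4. On the other hand G contains the 5-clique {3, 4, 6, 7, 8}. A clique must lie in a single bag of any decomposition, so no decomposition can have width below 4. Therefore the treewidth is 4.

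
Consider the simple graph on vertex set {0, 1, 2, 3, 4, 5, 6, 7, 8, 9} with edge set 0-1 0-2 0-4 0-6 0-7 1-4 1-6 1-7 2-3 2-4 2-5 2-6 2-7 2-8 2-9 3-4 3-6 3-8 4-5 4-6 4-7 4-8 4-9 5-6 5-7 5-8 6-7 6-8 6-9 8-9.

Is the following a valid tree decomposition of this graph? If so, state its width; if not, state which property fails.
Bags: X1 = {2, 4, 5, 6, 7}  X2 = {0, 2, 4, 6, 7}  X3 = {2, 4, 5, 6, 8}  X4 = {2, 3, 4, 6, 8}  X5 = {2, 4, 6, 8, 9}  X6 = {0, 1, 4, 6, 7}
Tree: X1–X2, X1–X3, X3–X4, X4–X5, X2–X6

Yes; width 4.

Checking the three conditions: (i) the bags cover all of {0, 1, 2, 3, 4, 5, 6, 7, 8, 9}; (ii) for each edge, some bag contains both endpoints; (iii) the bags containing any fixed vertex form a subtree. All hold, so the decomposition is valid with width 5 − 1 = 4.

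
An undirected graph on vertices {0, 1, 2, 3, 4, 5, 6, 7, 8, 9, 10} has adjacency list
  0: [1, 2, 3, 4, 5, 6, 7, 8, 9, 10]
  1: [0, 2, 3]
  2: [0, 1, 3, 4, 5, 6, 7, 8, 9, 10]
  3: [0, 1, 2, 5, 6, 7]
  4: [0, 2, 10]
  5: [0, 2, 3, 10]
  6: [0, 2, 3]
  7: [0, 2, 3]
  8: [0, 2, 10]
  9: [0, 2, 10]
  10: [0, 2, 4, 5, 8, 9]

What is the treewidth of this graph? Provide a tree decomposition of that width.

Treewidth 3.
Bags: B1 = {0, 2, 5, 10}  B2 = {0, 2, 4, 10}  B3 = {0, 2, 3, 5}  B4 = {0, 2, 3, 6}  B5 = {0, 2, 9, 10}  B6 = {0, 1, 2, 3}  B7 = {0, 2, 8, 10}  B8 = {0, 2, 3, 7}
Tree: B1–B2, B1–B3, B3–B4, B2–B5, B3–B6, B1–B7, B3–B8

Every bag has size at most 4, so the width is 4 − 1 = 3 and tw(G) ≤ 3. For the lower bound, the 4 vertices {0, 1, 2, 3} are pairwise adjacent, and any tree decomposition puts a clique entirely inside one bag — forcing width ≥ 3. Hence tw(G) = 3 exactly.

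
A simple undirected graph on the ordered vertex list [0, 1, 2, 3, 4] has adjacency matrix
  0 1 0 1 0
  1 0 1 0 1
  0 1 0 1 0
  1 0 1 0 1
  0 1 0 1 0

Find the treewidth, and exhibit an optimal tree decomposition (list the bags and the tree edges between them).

The largest bag has 3 vertices, giving width 2; this decomposition certifies tw(G) ≤ 2. Since 4–3–2–1–4 is a cycle in G, G is not acyclic. Forests are exactly the graphs of treewidth ≤ 1, so tw(G) ≥ 2. Hence tw(G) = 2 exactly.

Treewidth 2.
One optimal decomposition is:
Bags: B1 = {1, 3, 4}  B2 = {1, 2, 3}  B3 = {0, 1, 3}
Tree: B1–B2, B2–B3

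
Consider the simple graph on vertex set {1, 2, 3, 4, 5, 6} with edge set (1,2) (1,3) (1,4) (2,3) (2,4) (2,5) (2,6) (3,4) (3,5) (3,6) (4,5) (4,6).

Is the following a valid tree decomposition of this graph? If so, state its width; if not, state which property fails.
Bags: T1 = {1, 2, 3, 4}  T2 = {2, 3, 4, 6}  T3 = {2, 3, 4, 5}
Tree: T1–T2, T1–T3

Every vertex of G appears in some bag (union = {1, 2, 3, 4, 5, 6}); every edge is covered by a bag; and for each vertex v the set of bags containing v is connected in the bag tree. The decomposition is therefore valid. The largest bag has 4 vertices, so the width is 3.

Yes; width 3.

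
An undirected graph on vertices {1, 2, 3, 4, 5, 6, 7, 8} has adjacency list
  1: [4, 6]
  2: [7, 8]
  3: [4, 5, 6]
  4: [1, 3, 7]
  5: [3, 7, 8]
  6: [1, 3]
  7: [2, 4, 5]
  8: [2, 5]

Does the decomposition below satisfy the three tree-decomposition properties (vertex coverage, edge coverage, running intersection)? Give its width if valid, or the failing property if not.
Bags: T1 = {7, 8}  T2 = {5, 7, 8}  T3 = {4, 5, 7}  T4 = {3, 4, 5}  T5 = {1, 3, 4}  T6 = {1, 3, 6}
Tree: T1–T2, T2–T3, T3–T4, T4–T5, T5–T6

A tree decomposition must satisfy three properties: every vertex lies in some bag; for every edge, both endpoints lie together in some bag; and for every vertex, the bags containing it form a connected subtree. Here vertex 2 appears in no bag, so the decomposition is invalid.

No — vertex 2 appears in no bag.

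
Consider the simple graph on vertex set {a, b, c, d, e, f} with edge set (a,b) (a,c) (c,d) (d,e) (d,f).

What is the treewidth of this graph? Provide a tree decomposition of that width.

Treewidth 1.
Bags: B1 = {d, e}  B2 = {c, d}  B3 = {a, c}  B4 = {d, f}  B5 = {a, b}
Tree: B1–B2, B2–B3, B2–B4, B3–B5

Every bag has size at most 2, so the width is 2 − 1 = 1 and tw(G) ≤ 1. G has an edge, so its treewidth is at least 1. Therefore the treewidth is 1.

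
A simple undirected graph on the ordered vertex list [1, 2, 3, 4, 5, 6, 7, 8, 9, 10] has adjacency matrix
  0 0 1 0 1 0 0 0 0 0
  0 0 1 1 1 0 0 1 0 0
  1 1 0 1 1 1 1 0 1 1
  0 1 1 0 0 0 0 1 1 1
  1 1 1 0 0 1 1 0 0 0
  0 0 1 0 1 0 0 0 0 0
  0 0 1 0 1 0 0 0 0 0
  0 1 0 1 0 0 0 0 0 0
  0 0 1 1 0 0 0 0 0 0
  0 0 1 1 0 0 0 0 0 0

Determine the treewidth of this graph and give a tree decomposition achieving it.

Treewidth 2.
One such decomposition:
Bags: B1 = {3, 4, 9}  B2 = {2, 3, 4}  B3 = {2, 3, 5}  B4 = {2, 4, 8}  B5 = {3, 5, 6}  B6 = {3, 4, 10}  B7 = {1, 3, 5}  B8 = {3, 5, 7}
Tree: B1–B2, B2–B3, B2–B4, B3–B5, B2–B6, B3–B7, B3–B8

Every bag has size at most 3, so the width is 3 − 1 = 2 and tw(G) ≤ 2. For the lower bound, the 3 vertices {2, 4, 8} are pairwise adjacent, and any tree decomposition puts a clique entirely inside one bag — forcing width ≥ 2. Therefore the treewidth is 2.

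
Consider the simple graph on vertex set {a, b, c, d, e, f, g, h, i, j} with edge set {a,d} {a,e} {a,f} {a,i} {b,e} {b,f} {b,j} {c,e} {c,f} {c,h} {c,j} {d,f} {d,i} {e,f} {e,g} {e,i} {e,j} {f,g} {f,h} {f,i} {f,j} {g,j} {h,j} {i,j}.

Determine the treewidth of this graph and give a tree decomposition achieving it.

The largest bag has 4 vertices, giving width 3; this decomposition certifies tw(G) ≤ 3. For the lower bound, the 4 vertices {a, d, f, i} are pairwise adjacent, and any tree decomposition puts a clique entirely inside one bag — forcing width ≥ 3. Combining the bounds, tw(G) = 3.

Treewidth 3.
One such decomposition:
Bags: B1 = {c, f, h, j}  B2 = {c, e, f, j}  B3 = {e, f, g, j}  B4 = {e, f, i, j}  B5 = {b, e, f, j}  B6 = {a, e, f, i}  B7 = {a, d, f, i}
Tree: B1–B2, B2–B3, B3–B4, B2–B5, B4–B6, B6–B7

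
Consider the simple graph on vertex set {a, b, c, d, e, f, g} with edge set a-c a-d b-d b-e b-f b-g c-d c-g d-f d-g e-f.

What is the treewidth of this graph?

A width-2 tree decomposition is:
Bags: B1 = {c, d, g}  B2 = {a, c, d}  B3 = {b, d, g}  B4 = {b, d, f}  B5 = {b, e, f}
Tree: B1–B2, B1–B3, B3–B4, B4–B5
The largest bag has 3 vertices, giving width 2; this decomposition certifies tw(G) ≤ 2. On the other hand G contains the 3-clique {c, d, g}. A clique must lie in a single bag of any decomposition, so no decomposition can have width below 2. Therefore the treewidth is 2.

2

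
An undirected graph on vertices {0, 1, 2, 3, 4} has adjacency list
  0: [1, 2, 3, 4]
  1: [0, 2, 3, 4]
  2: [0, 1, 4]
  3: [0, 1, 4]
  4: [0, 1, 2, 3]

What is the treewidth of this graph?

A width-3 tree decomposition is:
Bags: B1 = {0, 1, 3, 4}  B2 = {0, 1, 2, 4}
Tree: B1–B2
The largest bag has 4 vertices, giving width 3; this decomposition certifies tw(G) ≤ 3. For the lower bound, the 4 vertices {0, 1, 2, 4} are pairwise adjacent, and any tree decomposition puts a clique entirely inside one bag — forcing width ≥ 3. Therefore the treewidth is 3.

3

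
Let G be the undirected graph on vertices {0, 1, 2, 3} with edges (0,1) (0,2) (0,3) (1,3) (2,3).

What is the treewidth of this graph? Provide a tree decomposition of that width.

Treewidth 2.
One optimal decomposition is:
Bags: B1 = {0, 2, 3}  B2 = {0, 1, 3}
Tree: B1–B2

Every bag has size at most 3, so the width is 3 − 1 = 2 and tw(G) ≤ 2. For the lower bound, the 3 vertices {0, 1, 3} are pairwise adjacent, and any tree decomposition puts a clique entirely inside one bag — forcing width ≥ 2. Therefore the treewidth is 2.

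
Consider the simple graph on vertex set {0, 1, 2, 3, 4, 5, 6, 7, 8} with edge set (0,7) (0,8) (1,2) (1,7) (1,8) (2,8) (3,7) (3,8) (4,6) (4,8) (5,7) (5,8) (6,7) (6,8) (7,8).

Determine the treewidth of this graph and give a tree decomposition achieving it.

Treewidth 2.
One such decomposition:
Bags: B1 = {0, 7, 8}  B2 = {3, 7, 8}  B3 = {1, 7, 8}  B4 = {6, 7, 8}  B5 = {1, 2, 8}  B6 = {4, 6, 8}  B7 = {5, 7, 8}
Tree: B1–B2, B2–B3, B1–B4, B3–B5, B4–B6, B4–B7

Every bag has size at most 3, so the width is 3 − 1 = 2 and tw(G) ≤ 2. Conversely, {1, 2, 8} is a clique of size 3, and the vertices of any clique must share a bag in every tree decomposition; so some bag has ≥ 3 vertices and tw(G) ≥ 2. Hence tw(G) = 2 exactly.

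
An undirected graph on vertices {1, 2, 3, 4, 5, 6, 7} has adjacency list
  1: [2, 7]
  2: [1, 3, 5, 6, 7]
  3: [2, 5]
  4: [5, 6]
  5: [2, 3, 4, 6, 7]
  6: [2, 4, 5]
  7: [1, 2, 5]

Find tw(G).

2

A width-2 tree decomposition is:
Bags: B1 = {2, 5, 6}  B2 = {4, 5, 6}  B3 = {2, 5, 7}  B4 = {1, 2, 7}  B5 = {2, 3, 5}
Tree: B1–B2, B1–B3, B3–B4, B1–B5
The largest bag has 3 vertices, giving width 2; this decomposition certifies tw(G) ≤ 2. For the lower bound, the 3 vertices {1, 2, 7} are pairwise adjacent, and any tree decomposition puts a clique entirely inside one bag — forcing width ≥ 2. Combining the bounds, tw(G) = 2.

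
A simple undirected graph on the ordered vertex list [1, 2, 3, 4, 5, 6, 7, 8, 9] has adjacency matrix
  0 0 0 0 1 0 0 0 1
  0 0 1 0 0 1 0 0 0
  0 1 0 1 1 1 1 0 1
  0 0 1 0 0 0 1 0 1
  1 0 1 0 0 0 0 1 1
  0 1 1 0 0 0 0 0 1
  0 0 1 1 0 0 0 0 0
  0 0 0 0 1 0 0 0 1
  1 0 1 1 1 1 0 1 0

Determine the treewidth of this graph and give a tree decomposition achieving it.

Each bag holds 3 vertices, so the decomposition has width 2, which upper-bounds the treewidth. On the other hand G contains the 3-clique {5, 8, 9}. A clique must lie in a single bag of any decomposition, so no decomposition can have width below 2. Combining the bounds, tw(G) = 2.

Treewidth 2.
Bags: B1 = {3, 6, 9}  B2 = {3, 5, 9}  B3 = {3, 4, 9}  B4 = {1, 5, 9}  B5 = {2, 3, 6}  B6 = {5, 8, 9}  B7 = {3, 4, 7}
Tree: B1–B2, B2–B3, B2–B4, B1–B5, B4–B6, B3–B7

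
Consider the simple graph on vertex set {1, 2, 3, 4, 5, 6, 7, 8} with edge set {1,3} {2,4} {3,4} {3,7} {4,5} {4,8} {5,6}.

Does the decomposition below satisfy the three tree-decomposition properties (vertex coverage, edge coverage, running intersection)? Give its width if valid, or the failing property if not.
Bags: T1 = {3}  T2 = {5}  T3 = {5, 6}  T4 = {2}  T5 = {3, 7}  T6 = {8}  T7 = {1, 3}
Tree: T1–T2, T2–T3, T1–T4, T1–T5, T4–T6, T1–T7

No — vertex 4 appears in no bag.

A tree decomposition must satisfy three properties: every vertex lies in some bag; for every edge, both endpoints lie together in some bag; and for every vertex, the bags containing it form a connected subtree. Here vertex 4 appears in no bag, so the decomposition is invalid.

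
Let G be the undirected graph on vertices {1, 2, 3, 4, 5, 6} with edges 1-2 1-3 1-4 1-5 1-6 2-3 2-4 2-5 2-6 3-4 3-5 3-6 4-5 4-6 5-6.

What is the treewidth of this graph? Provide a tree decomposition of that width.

A single bag containing all 6 vertices is trivially a valid decomposition of width 5. For the lower bound, the 6 vertices {1, 2, 3, 4, 5, 6} are pairwise adjacent, and any tree decomposition puts a clique entirely inside one bag — forcing width ≥ 5. Hence tw(G) = 5 exactly.

Treewidth 5.
One optimal decomposition is:
Bags: B1 = {1, 2, 3, 4, 5, 6}
Tree: (single bag)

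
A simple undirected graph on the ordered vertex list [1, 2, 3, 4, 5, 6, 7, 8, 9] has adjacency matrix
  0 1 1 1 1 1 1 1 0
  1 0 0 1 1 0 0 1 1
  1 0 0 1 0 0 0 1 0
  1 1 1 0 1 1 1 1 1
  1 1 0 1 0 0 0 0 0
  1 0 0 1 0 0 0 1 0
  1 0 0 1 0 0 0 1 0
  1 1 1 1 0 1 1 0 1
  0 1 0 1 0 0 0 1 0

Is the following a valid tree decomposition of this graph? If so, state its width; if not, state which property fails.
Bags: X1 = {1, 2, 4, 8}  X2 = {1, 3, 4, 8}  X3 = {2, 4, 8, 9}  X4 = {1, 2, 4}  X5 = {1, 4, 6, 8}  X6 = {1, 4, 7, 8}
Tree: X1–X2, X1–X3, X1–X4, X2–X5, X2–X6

No — vertex 5 appears in no bag.

A tree decomposition must satisfy three properties: every vertex lies in some bag; for every edge, both endpoints lie together in some bag; and for every vertex, the bags containing it form a connected subtree. Here vertex 5 appears in no bag, so the decomposition is invalid.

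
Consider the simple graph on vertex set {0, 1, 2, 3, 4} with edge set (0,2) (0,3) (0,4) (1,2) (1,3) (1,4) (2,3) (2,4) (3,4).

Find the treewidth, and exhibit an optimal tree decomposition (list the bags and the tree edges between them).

Treewidth 3.
One optimal decomposition is:
Bags: B1 = {0, 2, 3, 4}  B2 = {1, 2, 3, 4}
Tree: B1–B2

Each bag holds 4 vertices, so the decomposition has width 3, which upper-bounds the treewidth. Conversely, {0, 2, 3, 4} is a clique of size 4, and the vertices of any clique must share a bag in every tree decomposition; so some bag has ≥ 4 vertices and tw(G) ≥ 3. The upper and lower bounds meet at 3, so that is the treewidth.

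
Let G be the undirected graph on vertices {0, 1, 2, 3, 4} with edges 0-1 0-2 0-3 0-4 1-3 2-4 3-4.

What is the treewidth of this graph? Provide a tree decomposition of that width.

Every bag has size at most 3, so the width is 3 − 1 = 2 and tw(G) ≤ 2. For the lower bound, the 3 vertices {0, 2, 4} are pairwise adjacent, and any tree decomposition puts a clique entirely inside one bag — forcing width ≥ 2. Combining the bounds, tw(G) = 2.

Treewidth 2.
One optimal decomposition is:
Bags: B1 = {0, 3, 4}  B2 = {0, 2, 4}  B3 = {0, 1, 3}
Tree: B1–B2, B1–B3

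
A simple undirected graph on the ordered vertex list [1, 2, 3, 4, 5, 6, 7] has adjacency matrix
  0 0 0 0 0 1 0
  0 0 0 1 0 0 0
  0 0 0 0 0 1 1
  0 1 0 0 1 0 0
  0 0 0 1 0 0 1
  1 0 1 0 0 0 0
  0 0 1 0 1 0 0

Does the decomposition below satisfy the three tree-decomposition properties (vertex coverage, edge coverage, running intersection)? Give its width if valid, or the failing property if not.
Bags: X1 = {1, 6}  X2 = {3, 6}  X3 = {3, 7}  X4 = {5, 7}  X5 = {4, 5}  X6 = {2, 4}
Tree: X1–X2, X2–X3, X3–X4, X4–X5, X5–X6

Yes; width 1.

Every vertex of G appears in some bag (union = {1, 2, 3, 4, 5, 6, 7}); every edge is covered by a bag; and for each vertex v the set of bags containing v is connected in the bag tree. The decomposition is therefore valid. The largest bag has 2 vertices, so the width is 1.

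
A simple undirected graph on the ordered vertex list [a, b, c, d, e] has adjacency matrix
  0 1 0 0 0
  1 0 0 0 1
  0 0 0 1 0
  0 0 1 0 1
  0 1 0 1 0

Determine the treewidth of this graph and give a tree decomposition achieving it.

Every bag has size at most 2, so the width is 2 − 1 = 1 and tw(G) ≤ 1. Since G has at least one edge (e.g. c–d), it is not an edgeless graph, so tw(G) ≥ 1. Hence tw(G) = 1 exactly.

Treewidth 1.
One optimal decomposition is:
Bags: B1 = {c, d}  B2 = {d, e}  B3 = {b, e}  B4 = {a, b}
Tree: B1–B2, B2–B3, B3–B4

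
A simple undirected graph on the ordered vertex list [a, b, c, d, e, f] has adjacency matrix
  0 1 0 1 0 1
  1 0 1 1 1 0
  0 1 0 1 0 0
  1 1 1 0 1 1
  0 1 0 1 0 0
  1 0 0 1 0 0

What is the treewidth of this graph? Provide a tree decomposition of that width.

Each bag holds 3 vertices, so the decomposition has width 2, which upper-bounds the treewidth. For the lower bound, the 3 vertices {a, d, f} are pairwise adjacent, and any tree decomposition puts a clique entirely inside one bag — forcing width ≥ 2. The upper and lower bounds meet at 2, so that is the treewidth.

Treewidth 2.
One optimal decomposition is:
Bags: B1 = {b, d, e}  B2 = {a, b, d}  B3 = {b, c, d}  B4 = {a, d, f}
Tree: B1–B2, B2–B3, B2–B4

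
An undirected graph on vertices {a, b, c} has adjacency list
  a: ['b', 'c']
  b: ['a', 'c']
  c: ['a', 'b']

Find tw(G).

A width-2 tree decomposition is:
Bags: B1 = {a, b, c}
Tree: (single bag)
With just one bag of size 3, the width is 3 − 1 = 2, so tw(G) ≤ 2. For the lower bound, the 3 vertices {a, b, c} are pairwise adjacent, and any tree decomposition puts a clique entirely inside one bag — forcing width ≥ 2. The upper and lower bounds meet at 2, so that is the treewidth.

2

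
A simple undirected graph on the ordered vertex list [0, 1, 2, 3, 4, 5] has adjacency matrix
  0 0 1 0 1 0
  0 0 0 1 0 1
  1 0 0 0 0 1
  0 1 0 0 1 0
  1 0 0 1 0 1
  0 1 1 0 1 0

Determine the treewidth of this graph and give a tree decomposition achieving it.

Each bag holds 3 vertices, so the decomposition has width 2, which upper-bounds the treewidth. The edges 1–3–4–5–1 form a cycle, so G is not a tree and its treewidth is at least 2. The upper and lower bounds meet at 2, so that is the treewidth.

Treewidth 2.
One optimal decomposition is:
Bags: B1 = {1, 3, 5}  B2 = {3, 4, 5}  B3 = {2, 4, 5}  B4 = {0, 2, 4}
Tree: B1–B2, B2–B3, B3–B4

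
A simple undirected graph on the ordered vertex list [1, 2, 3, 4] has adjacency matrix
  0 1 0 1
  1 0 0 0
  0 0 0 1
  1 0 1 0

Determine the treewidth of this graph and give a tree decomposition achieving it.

Treewidth 1.
One such decomposition:
Bags: B1 = {1, 2}  B2 = {1, 4}  B3 = {3, 4}
Tree: B1–B2, B2–B3

Every bag has size at most 2, so the width is 2 − 1 = 1 and tw(G) ≤ 1. Any graph with an edge has treewidth ≥ 1, and G has the edge 2–1. Therefore the treewidth is 1.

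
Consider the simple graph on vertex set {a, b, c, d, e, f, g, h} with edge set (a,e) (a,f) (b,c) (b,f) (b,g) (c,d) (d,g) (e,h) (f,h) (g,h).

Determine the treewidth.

2

A width-2 tree decomposition is:
Bags: B1 = {a, e, f}  B2 = {e, f, h}  B3 = {b, f, h}  B4 = {b, g, h}  B5 = {b, c, g}  B6 = {c, d, g}
Tree: B1–B2, B2–B3, B3–B4, B4–B5, B5–B6
Every bag has size at most 3, so the width is 3 − 1 = 2 and tw(G) ≤ 2. The edges a–e–h–f–a form a cycle, so G is not a tree and its treewidth is at least 2. The upper and lower bounds meet at 2, so that is the treewidth.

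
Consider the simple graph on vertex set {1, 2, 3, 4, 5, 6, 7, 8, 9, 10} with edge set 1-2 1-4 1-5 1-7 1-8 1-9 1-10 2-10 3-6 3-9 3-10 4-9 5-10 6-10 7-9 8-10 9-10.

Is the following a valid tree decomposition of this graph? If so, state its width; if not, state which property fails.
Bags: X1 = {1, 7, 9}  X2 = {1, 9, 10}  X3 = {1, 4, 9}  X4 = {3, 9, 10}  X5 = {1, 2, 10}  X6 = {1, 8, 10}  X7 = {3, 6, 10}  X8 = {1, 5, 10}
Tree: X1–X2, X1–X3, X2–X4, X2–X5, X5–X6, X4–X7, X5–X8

Vertex coverage: the bags together contain {1, 2, 3, 4, 5, 6, 7, 8, 9, 10}, the full vertex set. Edge coverage: each edge of G has both endpoints in at least one bag. Running intersection: for every vertex, the bags containing it form a connected subtree. All three properties hold, so this is a valid tree decomposition of width max|bag| − 1 = 2, and hence tw(G) ≤ 2.

Yes; width 2.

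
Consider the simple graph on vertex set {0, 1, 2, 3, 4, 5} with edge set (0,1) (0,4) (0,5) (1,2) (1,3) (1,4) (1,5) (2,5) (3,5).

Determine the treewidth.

2

A width-2 tree decomposition is:
Bags: B1 = {1, 3, 5}  B2 = {0, 1, 5}  B3 = {0, 1, 4}  B4 = {1, 2, 5}
Tree: B1–B2, B2–B3, B2–B4
The largest bag has 3 vertices, giving width 2; this decomposition certifies tw(G) ≤ 2. For the lower bound, the 3 vertices {0, 1, 4} are pairwise adjacent, and any tree decomposition puts a clique entirely inside one bag — forcing width ≥ 2. Hence tw(G) = 2 exactly.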